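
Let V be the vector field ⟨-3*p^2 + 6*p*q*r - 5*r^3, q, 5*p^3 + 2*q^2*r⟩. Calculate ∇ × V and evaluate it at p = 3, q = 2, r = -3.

(-24, -234, 54)

(∇×V)₁ = ∂V₃/∂q − ∂V₂/∂r = 4*q*r
(∇×V)₂ = ∂V₁/∂r − ∂V₃/∂p = -15*p^2 + 6*p*q - 15*r^2
(∇×V)₃ = ∂V₂/∂p − ∂V₁/∂q = -6*p*r
∇×V = (4*q*r, -15*p^2 + 6*p*q - 15*r^2, -6*p*r)
At (3, 2, -3): (-24, -234, 54).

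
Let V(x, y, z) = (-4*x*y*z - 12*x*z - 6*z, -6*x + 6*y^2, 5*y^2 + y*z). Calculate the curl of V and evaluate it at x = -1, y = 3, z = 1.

(∇×V)₁ = ∂V₃/∂y − ∂V₂/∂z = 10*y + z
(∇×V)₂ = ∂V₁/∂z − ∂V₃/∂x = -4*x*y - 12*x - 6
(∇×V)₃ = ∂V₂/∂x − ∂V₁/∂y = 4*x*z - 6
∇×V = (10*y + z, -4*x*y - 12*x - 6, 4*x*z - 6)
At (-1, 3, 1): (31, 18, -10).

(31, 18, -10)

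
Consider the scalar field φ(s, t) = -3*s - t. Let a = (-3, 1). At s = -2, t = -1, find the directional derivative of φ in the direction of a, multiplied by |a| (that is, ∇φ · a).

8

∂φ/∂s = -3
∂φ/∂t = -1
∇φ at (-2, -1) = (-3, -1)
∇φ · a = (-3)(-3) + (-1)(1) = 8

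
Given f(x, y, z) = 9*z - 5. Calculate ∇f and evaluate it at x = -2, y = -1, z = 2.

∂f/∂x = 0
∂f/∂y = 0
∂f/∂z = 9
∇f = (0, 0, 9)
At (-2, -1, 2): (0, 0, 9).

(0, 0, 9)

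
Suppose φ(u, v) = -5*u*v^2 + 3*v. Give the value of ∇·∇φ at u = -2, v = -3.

∂²φ/∂u² = 0
∂²φ/∂v² = -10*u
∇²φ = -10*u
At (-2, -3): 20.

20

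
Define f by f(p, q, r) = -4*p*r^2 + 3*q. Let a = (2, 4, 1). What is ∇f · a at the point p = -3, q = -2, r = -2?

∂f/∂p = -4*r^2
∂f/∂q = 3
∂f/∂r = -8*p*r
∇f at (-3, -2, -2) = (-16, 3, -48)
∇f · a = (-16)(2) + (3)(4) + (-48)(1) = -68

-68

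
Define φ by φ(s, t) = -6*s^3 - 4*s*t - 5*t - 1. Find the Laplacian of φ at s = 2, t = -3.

∂²φ/∂s² = -36*s
∂²φ/∂t² = 0
∇²φ = -36*s
At (2, -3): -72.

-72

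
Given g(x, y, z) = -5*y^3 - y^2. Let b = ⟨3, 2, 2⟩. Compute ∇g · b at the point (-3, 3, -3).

-282

∂g/∂x = 0
∂g/∂y = -15*y^2 - 2*y
∂g/∂z = 0
∇g at (-3, 3, -3) = (0, -141, 0)
∇g · b = (0)(3) + (-141)(2) + (0)(2) = -282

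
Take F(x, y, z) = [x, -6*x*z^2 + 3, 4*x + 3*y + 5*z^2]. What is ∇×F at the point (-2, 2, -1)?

(∇×F)₁ = ∂F₃/∂y − ∂F₂/∂z = 12*x*z + 3
(∇×F)₂ = ∂F₁/∂z − ∂F₃/∂x = -4
(∇×F)₃ = ∂F₂/∂x − ∂F₁/∂y = -6*z^2
∇×F = (12*x*z + 3, -4, -6*z^2)
At (-2, 2, -1): (27, -4, -6).

(27, -4, -6)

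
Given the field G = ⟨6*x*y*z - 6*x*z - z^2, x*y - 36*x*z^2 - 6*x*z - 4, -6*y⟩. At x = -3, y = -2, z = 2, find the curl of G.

(-456, 50, -122)

(∇×G)₁ = ∂G₃/∂y − ∂G₂/∂z = 72*x*z + 6*x - 6
(∇×G)₂ = ∂G₁/∂z − ∂G₃/∂x = 6*x*y - 6*x - 2*z
(∇×G)₃ = ∂G₂/∂x − ∂G₁/∂y = -6*x*z + y - 36*z^2 - 6*z
∇×G = (72*x*z + 6*x - 6, 6*x*y - 6*x - 2*z, -6*x*z + y - 36*z^2 - 6*z)
At (-3, -2, 2): (-456, 50, -122).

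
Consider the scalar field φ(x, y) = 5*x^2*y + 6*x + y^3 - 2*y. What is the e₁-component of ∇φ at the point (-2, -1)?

(∇φ)_1 = ∂φ/∂x = 10*x*y + 6
At (-2, -1): 26.

26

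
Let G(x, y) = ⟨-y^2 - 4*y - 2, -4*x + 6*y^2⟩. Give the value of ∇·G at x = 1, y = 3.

36

∂G₁/∂x = 0
∂G₂/∂y = 12*y
∇·G = 12*y
At (1, 3): 36.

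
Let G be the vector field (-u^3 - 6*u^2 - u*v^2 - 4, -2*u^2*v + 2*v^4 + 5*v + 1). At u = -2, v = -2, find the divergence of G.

-59

∂G₁/∂u = -3*u^2 - 12*u - v^2
∂G₂/∂v = -2*u^2 + 8*v^3 + 5
∇·G = -5*u^2 - 12*u + 8*v^3 - v^2 + 5
At (-2, -2): -59.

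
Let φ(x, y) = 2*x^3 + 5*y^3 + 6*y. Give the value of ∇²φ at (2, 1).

54

∂²φ/∂x² = 12*x
∂²φ/∂y² = 30*y
∇²φ = 12*x + 30*y
At (2, 1): 54.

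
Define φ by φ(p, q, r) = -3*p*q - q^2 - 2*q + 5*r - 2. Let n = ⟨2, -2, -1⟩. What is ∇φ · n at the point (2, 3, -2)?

∂φ/∂p = -3*q
∂φ/∂q = -3*p - 2*q - 2
∂φ/∂r = 5
∇φ at (2, 3, -2) = (-9, -14, 5)
∇φ · n = (-9)(2) + (-14)(-2) + (5)(-1) = 5

5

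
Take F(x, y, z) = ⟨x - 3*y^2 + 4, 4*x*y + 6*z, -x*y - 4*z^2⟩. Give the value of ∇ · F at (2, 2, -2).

∂F₁/∂x = 1
∂F₂/∂y = 4*x
∂F₃/∂z = -8*z
∇·F = 4*x - 8*z + 1
At (2, 2, -2): 25.

25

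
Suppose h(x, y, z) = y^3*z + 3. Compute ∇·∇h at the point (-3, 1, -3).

∂²h/∂x² = 0
∂²h/∂y² = 6*y*z
∂²h/∂z² = 0
∇²h = 6*y*z
At (-3, 1, -3): -18.

-18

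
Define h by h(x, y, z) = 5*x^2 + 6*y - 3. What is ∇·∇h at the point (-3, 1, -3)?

∂²h/∂x² = 10
∂²h/∂y² = 0
∂²h/∂z² = 0
∇²h = 10
At (-3, 1, -3): 10.

10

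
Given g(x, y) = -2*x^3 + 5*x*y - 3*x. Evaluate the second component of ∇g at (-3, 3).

(∇g)_2 = ∂g/∂y = 5*x
At (-3, 3): -15.

-15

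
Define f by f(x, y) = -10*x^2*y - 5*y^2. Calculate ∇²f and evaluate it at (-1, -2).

30

∂²f/∂x² = -20*y
∂²f/∂y² = -10
∇²f = -20*y - 10
At (-1, -2): 30.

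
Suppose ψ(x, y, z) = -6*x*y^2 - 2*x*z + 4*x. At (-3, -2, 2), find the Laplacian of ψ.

36

∂²ψ/∂x² = 0
∂²ψ/∂y² = -12*x
∂²ψ/∂z² = 0
∇²ψ = -12*x
At (-3, -2, 2): 36.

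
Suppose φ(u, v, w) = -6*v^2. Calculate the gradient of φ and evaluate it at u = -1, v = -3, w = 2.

∂φ/∂u = 0
∂φ/∂v = -12*v
∂φ/∂w = 0
∇φ = (0, -12*v, 0)
At (-1, -3, 2): (0, 36, 0).

(0, 36, 0)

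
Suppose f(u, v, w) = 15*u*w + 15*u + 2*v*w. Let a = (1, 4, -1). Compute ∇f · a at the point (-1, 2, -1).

∂f/∂u = 15*w + 15
∂f/∂v = 2*w
∂f/∂w = 15*u + 2*v
∇f at (-1, 2, -1) = (0, -2, -11)
∇f · a = (0)(1) + (-2)(4) + (-11)(-1) = 3

3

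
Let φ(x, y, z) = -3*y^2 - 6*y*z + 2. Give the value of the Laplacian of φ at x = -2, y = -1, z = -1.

∂²φ/∂x² = 0
∂²φ/∂y² = -6
∂²φ/∂z² = 0
∇²φ = -6
At (-2, -1, -1): -6.

-6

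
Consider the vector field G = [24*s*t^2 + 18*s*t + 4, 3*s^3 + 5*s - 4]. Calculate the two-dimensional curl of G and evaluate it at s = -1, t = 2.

∂G₂/∂s = 9*s^2 + 5
∂G₁/∂t = 48*s*t + 18*s
Scalar curl = 9*s^2 - 48*s*t - 18*s + 5
At (-1, 2): 128.

128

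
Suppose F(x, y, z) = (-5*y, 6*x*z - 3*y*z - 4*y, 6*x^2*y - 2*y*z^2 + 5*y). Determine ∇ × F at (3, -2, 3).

(∇×F)₁ = ∂F₃/∂y − ∂F₂/∂z = 6*x^2 - 6*x + 3*y - 2*z^2 + 5
(∇×F)₂ = ∂F₁/∂z − ∂F₃/∂x = -12*x*y
(∇×F)₃ = ∂F₂/∂x − ∂F₁/∂y = 6*z + 5
∇×F = (6*x^2 - 6*x + 3*y - 2*z^2 + 5, -12*x*y, 6*z + 5)
At (3, -2, 3): (17, 72, 23).

(17, 72, 23)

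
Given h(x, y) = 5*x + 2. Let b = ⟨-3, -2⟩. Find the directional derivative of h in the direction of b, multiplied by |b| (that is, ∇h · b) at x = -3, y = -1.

-15

∂h/∂x = 5
∂h/∂y = 0
∇h at (-3, -1) = (5, 0)
∇h · b = (5)(-3) + (0)(-2) = -15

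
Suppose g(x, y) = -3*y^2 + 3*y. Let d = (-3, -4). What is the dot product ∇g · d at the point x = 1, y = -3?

∂g/∂x = 0
∂g/∂y = -6*y + 3
∇g at (1, -3) = (0, 21)
∇g · d = (0)(-3) + (21)(-4) = -84

-84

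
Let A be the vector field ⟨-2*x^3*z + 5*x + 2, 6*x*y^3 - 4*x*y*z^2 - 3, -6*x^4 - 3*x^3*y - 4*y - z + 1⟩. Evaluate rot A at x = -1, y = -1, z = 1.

(∇×A)₁ = ∂A₃/∂y − ∂A₂/∂z = -3*x^3 + 8*x*y*z - 4
(∇×A)₂ = ∂A₁/∂z − ∂A₃/∂x = 22*x^3 + 9*x^2*y
(∇×A)₃ = ∂A₂/∂x − ∂A₁/∂y = 6*y^3 - 4*y*z^2
∇×A = (-3*x^3 + 8*x*y*z - 4, 22*x^3 + 9*x^2*y, 6*y^3 - 4*y*z^2)
At (-1, -1, 1): (7, -31, -2).

(7, -31, -2)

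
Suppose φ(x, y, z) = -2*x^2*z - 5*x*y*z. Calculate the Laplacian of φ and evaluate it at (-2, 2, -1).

4

∂²φ/∂x² = -4*z
∂²φ/∂y² = 0
∂²φ/∂z² = 0
∇²φ = -4*z
At (-2, 2, -1): 4.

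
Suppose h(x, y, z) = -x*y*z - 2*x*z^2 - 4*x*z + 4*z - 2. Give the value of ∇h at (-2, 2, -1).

(4, -2, 8)

∂h/∂x = -y*z - 2*z^2 - 4*z
∂h/∂y = -x*z
∂h/∂z = -x*y - 4*x*z - 4*x + 4
∇h = (-y*z - 2*z^2 - 4*z, -x*z, -x*y - 4*x*z - 4*x + 4)
At (-2, 2, -1): (4, -2, 8).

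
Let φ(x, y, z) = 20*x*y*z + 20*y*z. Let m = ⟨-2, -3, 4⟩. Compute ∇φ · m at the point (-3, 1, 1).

∂φ/∂x = 20*y*z
∂φ/∂y = 20*x*z + 20*z
∂φ/∂z = 20*x*y + 20*y
∇φ at (-3, 1, 1) = (20, -40, -40)
∇φ · m = (20)(-2) + (-40)(-3) + (-40)(4) = -80

-80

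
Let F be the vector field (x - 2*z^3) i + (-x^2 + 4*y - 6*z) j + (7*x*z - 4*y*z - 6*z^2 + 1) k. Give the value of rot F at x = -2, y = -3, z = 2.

(-2, -38, 4)

(∇×F)₁ = ∂F₃/∂y − ∂F₂/∂z = -4*z + 6
(∇×F)₂ = ∂F₁/∂z − ∂F₃/∂x = -6*z^2 - 7*z
(∇×F)₃ = ∂F₂/∂x − ∂F₁/∂y = -2*x
∇×F = (-4*z + 6, -6*z^2 - 7*z, -2*x)
At (-2, -3, 2): (-2, -38, 4).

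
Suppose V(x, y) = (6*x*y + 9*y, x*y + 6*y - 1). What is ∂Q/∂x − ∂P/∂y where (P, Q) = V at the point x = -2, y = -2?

1

∂V₂/∂x = y
∂V₁/∂y = 6*x + 9
Scalar curl = -6*x + y - 9
At (-2, -2): 1.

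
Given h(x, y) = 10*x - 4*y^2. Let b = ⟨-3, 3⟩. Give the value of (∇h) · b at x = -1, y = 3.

∂h/∂x = 10
∂h/∂y = -8*y
∇h at (-1, 3) = (10, -24)
∇h · b = (10)(-3) + (-24)(3) = -102

-102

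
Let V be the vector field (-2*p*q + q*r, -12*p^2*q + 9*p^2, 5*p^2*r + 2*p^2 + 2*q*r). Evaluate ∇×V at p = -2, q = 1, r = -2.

(∇×V)₁ = ∂V₃/∂q − ∂V₂/∂r = 2*r
(∇×V)₂ = ∂V₁/∂r − ∂V₃/∂p = -10*p*r - 4*p + q
(∇×V)₃ = ∂V₂/∂p − ∂V₁/∂q = -24*p*q + 20*p - r
∇×V = (2*r, -10*p*r - 4*p + q, -24*p*q + 20*p - r)
At (-2, 1, -2): (-4, -31, 10).

(-4, -31, 10)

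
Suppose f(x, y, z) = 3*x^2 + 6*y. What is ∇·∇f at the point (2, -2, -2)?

6

∂²f/∂x² = 6
∂²f/∂y² = 0
∂²f/∂z² = 0
∇²f = 6
At (2, -2, -2): 6.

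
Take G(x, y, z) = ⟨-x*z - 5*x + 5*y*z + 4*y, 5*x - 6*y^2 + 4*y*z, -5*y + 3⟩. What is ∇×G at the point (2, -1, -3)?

(-1, -7, 16)

(∇×G)₁ = ∂G₃/∂y − ∂G₂/∂z = -4*y - 5
(∇×G)₂ = ∂G₁/∂z − ∂G₃/∂x = -x + 5*y
(∇×G)₃ = ∂G₂/∂x − ∂G₁/∂y = -5*z + 1
∇×G = (-4*y - 5, -x + 5*y, -5*z + 1)
At (2, -1, -3): (-1, -7, 16).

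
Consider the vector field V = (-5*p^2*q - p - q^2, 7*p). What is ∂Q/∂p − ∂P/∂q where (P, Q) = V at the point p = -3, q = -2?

∂V₂/∂p = 7
∂V₁/∂q = -5*p^2 - 2*q
Scalar curl = 5*p^2 + 2*q + 7
At (-3, -2): 48.

48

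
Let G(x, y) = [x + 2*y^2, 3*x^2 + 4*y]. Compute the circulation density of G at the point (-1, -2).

2

∂G₂/∂x = 6*x
∂G₁/∂y = 4*y
Scalar curl = 6*x - 4*y
At (-1, -2): 2.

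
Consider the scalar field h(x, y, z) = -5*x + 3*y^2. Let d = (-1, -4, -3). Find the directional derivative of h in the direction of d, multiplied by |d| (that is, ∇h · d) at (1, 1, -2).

-19

∂h/∂x = -5
∂h/∂y = 6*y
∂h/∂z = 0
∇h at (1, 1, -2) = (-5, 6, 0)
∇h · d = (-5)(-1) + (6)(-4) + (0)(-3) = -19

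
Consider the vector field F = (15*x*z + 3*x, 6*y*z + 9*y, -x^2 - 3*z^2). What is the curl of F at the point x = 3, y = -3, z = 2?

(∇×F)₁ = ∂F₃/∂y − ∂F₂/∂z = -6*y
(∇×F)₂ = ∂F₁/∂z − ∂F₃/∂x = 17*x
(∇×F)₃ = ∂F₂/∂x − ∂F₁/∂y = 0
∇×F = (-6*y, 17*x, 0)
At (3, -3, 2): (18, 51, 0).

(18, 51, 0)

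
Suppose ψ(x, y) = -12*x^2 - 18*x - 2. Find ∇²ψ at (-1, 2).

∂²ψ/∂x² = -24
∂²ψ/∂y² = 0
∇²ψ = -24
At (-1, 2): -24.

-24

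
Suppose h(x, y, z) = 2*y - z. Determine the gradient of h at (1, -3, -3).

∂h/∂x = 0
∂h/∂y = 2
∂h/∂z = -1
∇h = (0, 2, -1)
At (1, -3, -3): (0, 2, -1).

(0, 2, -1)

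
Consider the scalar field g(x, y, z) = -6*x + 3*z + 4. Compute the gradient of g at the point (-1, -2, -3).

(-6, 0, 3)

∂g/∂x = -6
∂g/∂y = 0
∂g/∂z = 3
∇g = (-6, 0, 3)
At (-1, -2, -3): (-6, 0, 3).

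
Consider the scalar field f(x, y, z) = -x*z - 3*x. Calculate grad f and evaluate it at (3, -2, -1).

(-2, 0, -3)

∂f/∂x = -z - 3
∂f/∂y = 0
∂f/∂z = -x
∇f = (-z - 3, 0, -x)
At (3, -2, -1): (-2, 0, -3).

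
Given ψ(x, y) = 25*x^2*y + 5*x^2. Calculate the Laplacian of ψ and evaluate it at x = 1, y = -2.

∂²ψ/∂x² = 10*(5*y + 1)
∂²ψ/∂y² = 0
∇²ψ = 50*y + 10
At (1, -2): -90.

-90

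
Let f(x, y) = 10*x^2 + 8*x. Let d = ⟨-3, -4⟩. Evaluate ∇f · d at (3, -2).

-204

∂f/∂x = 20*x + 8
∂f/∂y = 0
∇f at (3, -2) = (68, 0)
∇f · d = (68)(-3) + (0)(-4) = -204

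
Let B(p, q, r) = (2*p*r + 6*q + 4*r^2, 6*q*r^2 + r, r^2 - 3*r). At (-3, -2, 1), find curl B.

(∇×B)₁ = ∂B₃/∂q − ∂B₂/∂r = -12*q*r - 1
(∇×B)₂ = ∂B₁/∂r − ∂B₃/∂p = 2*p + 8*r
(∇×B)₃ = ∂B₂/∂p − ∂B₁/∂q = -6
∇×B = (-12*q*r - 1, 2*p + 8*r, -6)
At (-3, -2, 1): (23, 2, -6).

(23, 2, -6)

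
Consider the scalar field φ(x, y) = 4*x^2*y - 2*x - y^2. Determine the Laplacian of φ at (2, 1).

∂²φ/∂x² = 8*y
∂²φ/∂y² = -2
∇²φ = 8*y - 2
At (2, 1): 6.

6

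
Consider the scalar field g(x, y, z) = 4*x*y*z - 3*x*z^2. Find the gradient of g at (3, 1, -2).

∂g/∂x = 4*y*z - 3*z^2
∂g/∂y = 4*x*z
∂g/∂z = 4*x*y - 6*x*z
∇g = (4*y*z - 3*z^2, 4*x*z, 4*x*y - 6*x*z)
At (3, 1, -2): (-20, -24, 48).

(-20, -24, 48)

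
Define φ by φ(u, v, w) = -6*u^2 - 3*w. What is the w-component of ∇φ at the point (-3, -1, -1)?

(∇φ)_3 = ∂φ/∂w = -3
At (-3, -1, -1): -3.

-3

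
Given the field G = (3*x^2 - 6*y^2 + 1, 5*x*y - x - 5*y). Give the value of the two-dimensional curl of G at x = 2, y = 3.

50

∂G₂/∂x = 5*y - 1
∂G₁/∂y = -12*y
Scalar curl = 17*y - 1
At (2, 3): 50.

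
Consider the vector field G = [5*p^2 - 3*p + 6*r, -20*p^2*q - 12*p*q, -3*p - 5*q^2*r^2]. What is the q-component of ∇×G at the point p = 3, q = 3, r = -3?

9

(∇×G)_2 = ∂G₁/∂r − ∂G₃/∂p
= 6 − (-3)
= 9
At (3, 3, -3): 9.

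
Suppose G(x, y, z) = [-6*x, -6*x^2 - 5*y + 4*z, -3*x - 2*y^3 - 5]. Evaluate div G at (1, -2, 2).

-11

∂G₁/∂x = -6
∂G₂/∂y = -5
∂G₃/∂z = 0
∇·G = -11
At (1, -2, 2): -11.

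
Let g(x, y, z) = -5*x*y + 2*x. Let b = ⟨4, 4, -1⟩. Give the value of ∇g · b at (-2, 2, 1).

8

∂g/∂x = -5*y + 2
∂g/∂y = -5*x
∂g/∂z = 0
∇g at (-2, 2, 1) = (-8, 10, 0)
∇g · b = (-8)(4) + (10)(4) + (0)(-1) = 8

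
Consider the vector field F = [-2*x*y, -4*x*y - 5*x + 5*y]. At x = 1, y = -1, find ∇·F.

∂F₁/∂x = -2*y
∂F₂/∂y = -4*x + 5
∇·F = -4*x - 2*y + 5
At (1, -1): 3.

3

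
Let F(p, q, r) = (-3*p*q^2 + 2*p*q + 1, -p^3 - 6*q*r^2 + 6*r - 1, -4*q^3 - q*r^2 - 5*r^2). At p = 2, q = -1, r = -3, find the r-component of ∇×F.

(∇×F)_3 = ∂F₂/∂p − ∂F₁/∂q
= -3*p^2 − (-6*p*q + 2*p)
= -3*p^2 + 6*p*q - 2*p
At (2, -1, -3): -28.

-28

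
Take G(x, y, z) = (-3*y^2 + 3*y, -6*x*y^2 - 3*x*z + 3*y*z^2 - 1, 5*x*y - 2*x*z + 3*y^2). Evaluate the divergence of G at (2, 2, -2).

∂G₁/∂x = 0
∂G₂/∂y = -12*x*y + 3*z^2
∂G₃/∂z = -2*x
∇·G = -12*x*y - 2*x + 3*z^2
At (2, 2, -2): -40.

-40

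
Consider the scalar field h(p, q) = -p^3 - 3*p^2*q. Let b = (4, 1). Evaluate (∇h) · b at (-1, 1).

∂h/∂p = -3*p^2 - 6*p*q
∂h/∂q = -3*p^2
∇h at (-1, 1) = (3, -3)
∇h · b = (3)(4) + (-3)(1) = 9

9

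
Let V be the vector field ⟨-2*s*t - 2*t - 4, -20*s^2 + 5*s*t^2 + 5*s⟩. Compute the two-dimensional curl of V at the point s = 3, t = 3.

-62

∂V₂/∂s = -40*s + 5*t^2 + 5
∂V₁/∂t = -2*s - 2
Scalar curl = -38*s + 5*t^2 + 7
At (3, 3): -62.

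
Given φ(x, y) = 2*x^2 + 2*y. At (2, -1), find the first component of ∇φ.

(∇φ)_1 = ∂φ/∂x = 4*x
At (2, -1): 8.

8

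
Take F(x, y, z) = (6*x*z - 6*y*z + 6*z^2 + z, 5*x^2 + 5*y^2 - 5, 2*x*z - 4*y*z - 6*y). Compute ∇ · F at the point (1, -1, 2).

∂F₁/∂x = 6*z
∂F₂/∂y = 10*y
∂F₃/∂z = 2*x - 4*y
∇·F = 2*x + 6*y + 6*z
At (1, -1, 2): 8.

8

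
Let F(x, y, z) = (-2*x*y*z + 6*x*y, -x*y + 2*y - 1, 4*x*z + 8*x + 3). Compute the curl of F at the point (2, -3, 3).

(0, -8, 3)

(∇×F)₁ = ∂F₃/∂y − ∂F₂/∂z = 0
(∇×F)₂ = ∂F₁/∂z − ∂F₃/∂x = -2*x*y - 4*z - 8
(∇×F)₃ = ∂F₂/∂x − ∂F₁/∂y = 2*x*z - 6*x - y
∇×F = (0, -2*x*y - 4*z - 8, 2*x*z - 6*x - y)
At (2, -3, 3): (0, -8, 3).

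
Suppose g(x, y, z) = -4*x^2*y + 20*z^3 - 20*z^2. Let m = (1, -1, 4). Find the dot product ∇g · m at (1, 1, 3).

1676

∂g/∂x = -8*x*y
∂g/∂y = -4*x^2
∂g/∂z = 60*z^2 - 40*z
∇g at (1, 1, 3) = (-8, -4, 420)
∇g · m = (-8)(1) + (-4)(-1) + (420)(4) = 1676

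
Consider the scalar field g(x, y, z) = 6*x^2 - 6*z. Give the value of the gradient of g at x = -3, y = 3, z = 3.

∂g/∂x = 12*x
∂g/∂y = 0
∂g/∂z = -6
∇g = (12*x, 0, -6)
At (-3, 3, 3): (-36, 0, -6).

(-36, 0, -6)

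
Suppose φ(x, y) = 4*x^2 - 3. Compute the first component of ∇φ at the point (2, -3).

16

(∇φ)_1 = ∂φ/∂x = 8*x
At (2, -3): 16.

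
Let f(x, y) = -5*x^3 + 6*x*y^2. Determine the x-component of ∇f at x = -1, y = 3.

39

(∇f)_1 = ∂f/∂x = -15*x^2 + 6*y^2
At (-1, 3): 39.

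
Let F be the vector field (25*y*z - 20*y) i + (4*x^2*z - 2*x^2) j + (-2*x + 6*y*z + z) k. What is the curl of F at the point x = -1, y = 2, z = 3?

(∇×F)₁ = ∂F₃/∂y − ∂F₂/∂z = -4*x^2 + 6*z
(∇×F)₂ = ∂F₁/∂z − ∂F₃/∂x = 25*y + 2
(∇×F)₃ = ∂F₂/∂x − ∂F₁/∂y = 8*x*z - 4*x - 25*z + 20
∇×F = (-4*x^2 + 6*z, 25*y + 2, 8*x*z - 4*x - 25*z + 20)
At (-1, 2, 3): (14, 52, -75).

(14, 52, -75)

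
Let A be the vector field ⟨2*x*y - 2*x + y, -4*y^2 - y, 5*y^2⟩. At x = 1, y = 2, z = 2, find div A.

∂A₁/∂x = 2*y - 2
∂A₂/∂y = -8*y - 1
∂A₃/∂z = 0
∇·A = -6*y - 3
At (1, 2, 2): -15.

-15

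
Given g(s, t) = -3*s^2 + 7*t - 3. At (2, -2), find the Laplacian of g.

-6

∂²g/∂s² = -6
∂²g/∂t² = 0
∇²g = -6
At (2, -2): -6.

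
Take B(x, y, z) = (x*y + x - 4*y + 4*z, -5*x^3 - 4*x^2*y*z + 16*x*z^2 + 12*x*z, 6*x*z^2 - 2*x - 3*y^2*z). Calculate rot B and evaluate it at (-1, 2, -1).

(∇×B)₁ = ∂B₃/∂y − ∂B₂/∂z = 4*x^2*y - 32*x*z - 12*x - 6*y*z
(∇×B)₂ = ∂B₁/∂z − ∂B₃/∂x = -6*z^2 + 6
(∇×B)₃ = ∂B₂/∂x − ∂B₁/∂y = -15*x^2 - 8*x*y*z - x + 16*z^2 + 12*z + 4
∇×B = (4*x^2*y - 32*x*z - 12*x - 6*y*z, -6*z^2 + 6, -15*x^2 - 8*x*y*z - x + 16*z^2 + 12*z + 4)
At (-1, 2, -1): (0, 0, -22).

(0, 0, -22)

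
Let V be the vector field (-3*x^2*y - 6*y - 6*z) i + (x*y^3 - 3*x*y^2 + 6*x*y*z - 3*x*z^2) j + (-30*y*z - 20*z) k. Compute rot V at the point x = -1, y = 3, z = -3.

(126, -6, -72)

(∇×V)₁ = ∂V₃/∂y − ∂V₂/∂z = -6*x*y + 6*x*z - 30*z
(∇×V)₂ = ∂V₁/∂z − ∂V₃/∂x = -6
(∇×V)₃ = ∂V₂/∂x − ∂V₁/∂y = 3*x^2 + y^3 - 3*y^2 + 6*y*z - 3*z^2 + 6
∇×V = (-6*x*y + 6*x*z - 30*z, -6, 3*x^2 + y^3 - 3*y^2 + 6*y*z - 3*z^2 + 6)
At (-1, 3, -3): (126, -6, -72).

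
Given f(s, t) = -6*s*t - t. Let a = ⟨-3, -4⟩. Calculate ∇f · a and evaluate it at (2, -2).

∂f/∂s = -6*t
∂f/∂t = -6*s - 1
∇f at (2, -2) = (12, -13)
∇f · a = (12)(-3) + (-13)(-4) = 16

16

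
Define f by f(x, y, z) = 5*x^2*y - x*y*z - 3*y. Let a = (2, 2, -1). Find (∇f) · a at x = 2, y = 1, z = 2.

64

∂f/∂x = 10*x*y - y*z
∂f/∂y = 5*x^2 - x*z - 3
∂f/∂z = -x*y
∇f at (2, 1, 2) = (18, 13, -2)
∇f · a = (18)(2) + (13)(2) + (-2)(-1) = 64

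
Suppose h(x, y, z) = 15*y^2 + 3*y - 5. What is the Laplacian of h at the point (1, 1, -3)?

30

∂²h/∂x² = 0
∂²h/∂y² = 30
∂²h/∂z² = 0
∇²h = 30
At (1, 1, -3): 30.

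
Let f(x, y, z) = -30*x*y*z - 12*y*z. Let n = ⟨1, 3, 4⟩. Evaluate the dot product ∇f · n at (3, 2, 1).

∂f/∂x = -30*y*z
∂f/∂y = -30*x*z - 12*z
∂f/∂z = -30*x*y - 12*y
∇f at (3, 2, 1) = (-60, -102, -204)
∇f · n = (-60)(1) + (-102)(3) + (-204)(4) = -1182

-1182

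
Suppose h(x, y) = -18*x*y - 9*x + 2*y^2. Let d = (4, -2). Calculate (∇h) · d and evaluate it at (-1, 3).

∂h/∂x = -18*y - 9
∂h/∂y = -18*x + 4*y
∇h at (-1, 3) = (-63, 30)
∇h · d = (-63)(4) + (30)(-2) = -312

-312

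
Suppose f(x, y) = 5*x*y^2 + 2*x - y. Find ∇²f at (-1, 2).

-10

∂²f/∂x² = 0
∂²f/∂y² = 10*x
∇²f = 10*x
At (-1, 2): -10.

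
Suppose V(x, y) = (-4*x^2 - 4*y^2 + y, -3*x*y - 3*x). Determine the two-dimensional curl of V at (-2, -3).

∂V₂/∂x = -3*y - 3
∂V₁/∂y = -8*y + 1
Scalar curl = 5*y - 4
At (-2, -3): -19.

-19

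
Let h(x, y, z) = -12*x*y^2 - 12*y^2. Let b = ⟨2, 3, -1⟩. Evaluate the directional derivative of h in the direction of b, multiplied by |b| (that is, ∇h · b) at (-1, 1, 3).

∂h/∂x = -12*y^2
∂h/∂y = -24*x*y - 24*y
∂h/∂z = 0
∇h at (-1, 1, 3) = (-12, 0, 0)
∇h · b = (-12)(2) + (0)(3) + (0)(-1) = -24

-24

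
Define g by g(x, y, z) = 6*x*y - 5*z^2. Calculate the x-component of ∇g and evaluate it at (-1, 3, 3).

18

(∇g)_1 = ∂g/∂x = 6*y
At (-1, 3, 3): 18.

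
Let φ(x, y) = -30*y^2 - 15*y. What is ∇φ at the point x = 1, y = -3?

∂φ/∂x = 0
∂φ/∂y = -60*y - 15
∇φ = (0, -60*y - 15)
At (1, -3): (0, 165).

(0, 165)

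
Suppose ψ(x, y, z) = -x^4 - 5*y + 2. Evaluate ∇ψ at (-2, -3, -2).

(32, -5, 0)

∂ψ/∂x = -4*x^3
∂ψ/∂y = -5
∂ψ/∂z = 0
∇ψ = (-4*x^3, -5, 0)
At (-2, -3, -2): (32, -5, 0).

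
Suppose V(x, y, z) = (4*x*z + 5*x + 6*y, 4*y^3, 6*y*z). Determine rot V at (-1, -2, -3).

(-18, -4, -6)

(∇×V)₁ = ∂V₃/∂y − ∂V₂/∂z = 6*z
(∇×V)₂ = ∂V₁/∂z − ∂V₃/∂x = 4*x
(∇×V)₃ = ∂V₂/∂x − ∂V₁/∂y = -6
∇×V = (6*z, 4*x, -6)
At (-1, -2, -3): (-18, -4, -6).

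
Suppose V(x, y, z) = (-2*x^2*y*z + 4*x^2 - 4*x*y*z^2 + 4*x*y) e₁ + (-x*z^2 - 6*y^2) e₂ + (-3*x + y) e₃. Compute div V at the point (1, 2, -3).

-56

∂V₁/∂x = -4*x*y*z + 8*x - 4*y*z^2 + 4*y
∂V₂/∂y = -12*y
∂V₃/∂z = 0
∇·V = -4*x*y*z + 8*x - 4*y*z^2 - 8*y
At (1, 2, -3): -56.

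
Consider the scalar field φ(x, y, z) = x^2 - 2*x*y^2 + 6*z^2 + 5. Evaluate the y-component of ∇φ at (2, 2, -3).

(∇φ)_2 = ∂φ/∂y = -4*x*y
At (2, 2, -3): -16.

-16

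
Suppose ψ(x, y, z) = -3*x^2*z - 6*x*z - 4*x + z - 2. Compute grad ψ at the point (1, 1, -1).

∂ψ/∂x = -6*x*z - 6*z - 4
∂ψ/∂y = 0
∂ψ/∂z = -3*x^2 - 6*x + 1
∇ψ = (-6*x*z - 6*z - 4, 0, -3*x^2 - 6*x + 1)
At (1, 1, -1): (8, 0, -8).

(8, 0, -8)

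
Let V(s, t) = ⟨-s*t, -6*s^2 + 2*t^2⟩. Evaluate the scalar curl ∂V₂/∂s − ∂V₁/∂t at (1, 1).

-11

∂V₂/∂s = -12*s
∂V₁/∂t = -s
Scalar curl = -11*s
At (1, 1): -11.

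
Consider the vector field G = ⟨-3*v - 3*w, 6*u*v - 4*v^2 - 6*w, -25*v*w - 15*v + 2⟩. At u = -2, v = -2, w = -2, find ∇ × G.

(41, -3, -9)

(∇×G)₁ = ∂G₃/∂v − ∂G₂/∂w = -25*w - 9
(∇×G)₂ = ∂G₁/∂w − ∂G₃/∂u = -3
(∇×G)₃ = ∂G₂/∂u − ∂G₁/∂v = 6*v + 3
∇×G = (-25*w - 9, -3, 6*v + 3)
At (-2, -2, -2): (41, -3, -9).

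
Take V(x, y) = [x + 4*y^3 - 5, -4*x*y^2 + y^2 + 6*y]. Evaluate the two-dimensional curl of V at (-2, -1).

-16

∂V₂/∂x = -4*y^2
∂V₁/∂y = 12*y^2
Scalar curl = -16*y^2
At (-2, -1): -16.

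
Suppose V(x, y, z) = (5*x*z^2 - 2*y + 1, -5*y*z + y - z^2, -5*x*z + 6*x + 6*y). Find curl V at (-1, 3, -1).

(19, -1, 2)

(∇×V)₁ = ∂V₃/∂y − ∂V₂/∂z = 5*y + 2*z + 6
(∇×V)₂ = ∂V₁/∂z − ∂V₃/∂x = 10*x*z + 5*z - 6
(∇×V)₃ = ∂V₂/∂x − ∂V₁/∂y = 2
∇×V = (5*y + 2*z + 6, 10*x*z + 5*z - 6, 2)
At (-1, 3, -1): (19, -1, 2).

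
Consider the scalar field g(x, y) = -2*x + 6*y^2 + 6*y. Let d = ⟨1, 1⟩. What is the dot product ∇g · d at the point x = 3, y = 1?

∂g/∂x = -2
∂g/∂y = 12*y + 6
∇g at (3, 1) = (-2, 18)
∇g · d = (-2)(1) + (18)(1) = 16

16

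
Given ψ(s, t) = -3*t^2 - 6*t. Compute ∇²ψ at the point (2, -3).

∂²ψ/∂s² = 0
∂²ψ/∂t² = -6
∇²ψ = -6
At (2, -3): -6.

-6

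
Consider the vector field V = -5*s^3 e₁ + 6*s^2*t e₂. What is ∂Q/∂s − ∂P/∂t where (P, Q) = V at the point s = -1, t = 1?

∂V₂/∂s = 12*s*t
∂V₁/∂t = 0
Scalar curl = 12*s*t
At (-1, 1): -12.

-12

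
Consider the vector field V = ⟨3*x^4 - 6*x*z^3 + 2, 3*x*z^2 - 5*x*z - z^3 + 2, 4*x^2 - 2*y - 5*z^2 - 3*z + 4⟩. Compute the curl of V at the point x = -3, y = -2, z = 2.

(31, 240, 2)

(∇×V)₁ = ∂V₃/∂y − ∂V₂/∂z = -6*x*z + 5*x + 3*z^2 - 2
(∇×V)₂ = ∂V₁/∂z − ∂V₃/∂x = -18*x*z^2 - 8*x
(∇×V)₃ = ∂V₂/∂x − ∂V₁/∂y = 3*z^2 - 5*z
∇×V = (-6*x*z + 5*x + 3*z^2 - 2, -18*x*z^2 - 8*x, 3*z^2 - 5*z)
At (-3, -2, 2): (31, 240, 2).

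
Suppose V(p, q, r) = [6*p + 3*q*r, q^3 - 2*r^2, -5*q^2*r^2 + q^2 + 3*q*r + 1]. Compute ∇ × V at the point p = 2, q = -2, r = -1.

(∇×V)₁ = ∂V₃/∂q − ∂V₂/∂r = -10*q*r^2 + 2*q + 7*r
(∇×V)₂ = ∂V₁/∂r − ∂V₃/∂p = 3*q
(∇×V)₃ = ∂V₂/∂p − ∂V₁/∂q = -3*r
∇×V = (-10*q*r^2 + 2*q + 7*r, 3*q, -3*r)
At (2, -2, -1): (9, -6, 3).

(9, -6, 3)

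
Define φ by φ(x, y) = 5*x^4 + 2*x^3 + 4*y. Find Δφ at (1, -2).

72

∂²φ/∂x² = 12*x*(5*x + 1)
∂²φ/∂y² = 0
∇²φ = 60*x^2 + 12*x
At (1, -2): 72.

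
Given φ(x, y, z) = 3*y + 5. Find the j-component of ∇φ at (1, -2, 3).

(∇φ)_2 = ∂φ/∂y = 3
At (1, -2, 3): 3.

3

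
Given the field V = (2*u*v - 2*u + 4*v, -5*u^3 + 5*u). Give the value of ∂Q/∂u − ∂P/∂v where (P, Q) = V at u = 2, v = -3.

-63

∂V₂/∂u = -15*u^2 + 5
∂V₁/∂v = 2*u + 4
Scalar curl = -15*u^2 - 2*u + 1
At (2, -3): -63.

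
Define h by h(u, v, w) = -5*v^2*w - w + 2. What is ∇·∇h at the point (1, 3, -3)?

∂²h/∂u² = 0
∂²h/∂v² = -10*w
∂²h/∂w² = 0
∇²h = -10*w
At (1, 3, -3): 30.

30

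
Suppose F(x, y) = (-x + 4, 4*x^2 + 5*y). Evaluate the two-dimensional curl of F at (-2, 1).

-16

∂F₂/∂x = 8*x
∂F₁/∂y = 0
Scalar curl = 8*x
At (-2, 1): -16.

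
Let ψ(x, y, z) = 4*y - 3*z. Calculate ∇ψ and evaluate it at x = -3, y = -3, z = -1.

(0, 4, -3)

∂ψ/∂x = 0
∂ψ/∂y = 4
∂ψ/∂z = -3
∇ψ = (0, 4, -3)
At (-3, -3, -1): (0, 4, -3).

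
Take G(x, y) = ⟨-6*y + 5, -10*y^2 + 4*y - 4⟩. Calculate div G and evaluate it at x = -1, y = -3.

64

∂G₁/∂x = 0
∂G₂/∂y = -20*y + 4
∇·G = -20*y + 4
At (-1, -3): 64.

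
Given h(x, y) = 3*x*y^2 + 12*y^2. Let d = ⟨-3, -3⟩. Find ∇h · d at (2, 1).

-117

∂h/∂x = 3*y^2
∂h/∂y = 6*x*y + 24*y
∇h at (2, 1) = (3, 36)
∇h · d = (3)(-3) + (36)(-3) = -117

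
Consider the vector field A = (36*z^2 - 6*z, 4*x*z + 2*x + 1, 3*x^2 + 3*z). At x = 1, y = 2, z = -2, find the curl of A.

(∇×A)₁ = ∂A₃/∂y − ∂A₂/∂z = -4*x
(∇×A)₂ = ∂A₁/∂z − ∂A₃/∂x = -6*x + 72*z - 6
(∇×A)₃ = ∂A₂/∂x − ∂A₁/∂y = 4*z + 2
∇×A = (-4*x, -6*x + 72*z - 6, 4*z + 2)
At (1, 2, -2): (-4, -156, -6).

(-4, -156, -6)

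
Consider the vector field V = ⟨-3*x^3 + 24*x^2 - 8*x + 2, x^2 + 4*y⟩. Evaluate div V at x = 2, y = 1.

∂V₁/∂x = -9*x^2 + 48*x - 8
∂V₂/∂y = 4
∇·V = -9*x^2 + 48*x - 4
At (2, 1): 56.

56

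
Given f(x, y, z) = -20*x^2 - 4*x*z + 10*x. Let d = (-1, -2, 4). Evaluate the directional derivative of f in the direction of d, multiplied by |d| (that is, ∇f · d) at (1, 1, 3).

26

∂f/∂x = -40*x - 4*z + 10
∂f/∂y = 0
∂f/∂z = -4*x
∇f at (1, 1, 3) = (-42, 0, -4)
∇f · d = (-42)(-1) + (0)(-2) + (-4)(4) = 26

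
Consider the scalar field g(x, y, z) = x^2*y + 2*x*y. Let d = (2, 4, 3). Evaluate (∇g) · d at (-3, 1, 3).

∂g/∂x = 2*x*y + 2*y
∂g/∂y = x^2 + 2*x
∂g/∂z = 0
∇g at (-3, 1, 3) = (-4, 3, 0)
∇g · d = (-4)(2) + (3)(4) + (0)(3) = 4

4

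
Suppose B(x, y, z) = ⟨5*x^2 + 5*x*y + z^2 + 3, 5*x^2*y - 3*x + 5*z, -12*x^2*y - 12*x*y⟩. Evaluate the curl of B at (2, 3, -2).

(∇×B)₁ = ∂B₃/∂y − ∂B₂/∂z = -12*x^2 - 12*x - 5
(∇×B)₂ = ∂B₁/∂z − ∂B₃/∂x = 24*x*y + 12*y + 2*z
(∇×B)₃ = ∂B₂/∂x − ∂B₁/∂y = 10*x*y - 5*x - 3
∇×B = (-12*x^2 - 12*x - 5, 24*x*y + 12*y + 2*z, 10*x*y - 5*x - 3)
At (2, 3, -2): (-77, 176, 47).

(-77, 176, 47)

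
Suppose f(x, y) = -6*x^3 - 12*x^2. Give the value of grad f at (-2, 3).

(-24, 0)

∂f/∂x = -18*x^2 - 24*x
∂f/∂y = 0
∇f = (-18*x^2 - 24*x, 0)
At (-2, 3): (-24, 0).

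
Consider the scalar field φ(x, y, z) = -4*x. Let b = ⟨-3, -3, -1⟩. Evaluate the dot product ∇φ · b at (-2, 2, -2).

∂φ/∂x = -4
∂φ/∂y = 0
∂φ/∂z = 0
∇φ at (-2, 2, -2) = (-4, 0, 0)
∇φ · b = (-4)(-3) + (0)(-3) + (0)(-1) = 12

12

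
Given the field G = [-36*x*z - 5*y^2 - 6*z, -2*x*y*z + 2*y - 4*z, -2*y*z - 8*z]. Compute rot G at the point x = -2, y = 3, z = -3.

(∇×G)₁ = ∂G₃/∂y − ∂G₂/∂z = 2*x*y - 2*z + 4
(∇×G)₂ = ∂G₁/∂z − ∂G₃/∂x = -36*x - 6
(∇×G)₃ = ∂G₂/∂x − ∂G₁/∂y = -2*y*z + 10*y
∇×G = (2*x*y - 2*z + 4, -36*x - 6, -2*y*z + 10*y)
At (-2, 3, -3): (-2, 66, 48).

(-2, 66, 48)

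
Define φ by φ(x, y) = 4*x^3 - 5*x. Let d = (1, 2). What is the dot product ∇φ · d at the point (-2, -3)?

43

∂φ/∂x = 12*x^2 - 5
∂φ/∂y = 0
∇φ at (-2, -3) = (43, 0)
∇φ · d = (43)(1) + (0)(2) = 43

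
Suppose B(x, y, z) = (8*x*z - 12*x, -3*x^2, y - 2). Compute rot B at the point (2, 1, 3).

(∇×B)₁ = ∂B₃/∂y − ∂B₂/∂z = 1
(∇×B)₂ = ∂B₁/∂z − ∂B₃/∂x = 8*x
(∇×B)₃ = ∂B₂/∂x − ∂B₁/∂y = -6*x
∇×B = (1, 8*x, -6*x)
At (2, 1, 3): (1, 16, -12).

(1, 16, -12)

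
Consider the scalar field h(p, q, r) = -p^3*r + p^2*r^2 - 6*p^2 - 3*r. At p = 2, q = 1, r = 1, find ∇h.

∂h/∂p = -3*p^2*r + 2*p*r^2 - 12*p
∂h/∂q = 0
∂h/∂r = -p^3 + 2*p^2*r - 3
∇h = (-3*p^2*r + 2*p*r^2 - 12*p, 0, -p^3 + 2*p^2*r - 3)
At (2, 1, 1): (-32, 0, -3).

(-32, 0, -3)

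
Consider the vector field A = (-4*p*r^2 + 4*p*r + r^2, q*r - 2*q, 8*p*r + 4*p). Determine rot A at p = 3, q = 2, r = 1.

(-2, -22, 0)

(∇×A)₁ = ∂A₃/∂q − ∂A₂/∂r = -q
(∇×A)₂ = ∂A₁/∂r − ∂A₃/∂p = -8*p*r + 4*p - 6*r - 4
(∇×A)₃ = ∂A₂/∂p − ∂A₁/∂q = 0
∇×A = (-q, -8*p*r + 4*p - 6*r - 4, 0)
At (3, 2, 1): (-2, -22, 0).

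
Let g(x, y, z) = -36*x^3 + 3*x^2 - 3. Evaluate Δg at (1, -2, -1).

-210

∂²g/∂x² = 6*(-36*x + 1)
∂²g/∂y² = 0
∂²g/∂z² = 0
∇²g = -216*x + 6
At (1, -2, -1): -210.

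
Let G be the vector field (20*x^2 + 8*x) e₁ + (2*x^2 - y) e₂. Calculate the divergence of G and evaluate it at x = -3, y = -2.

-113

∂G₁/∂x = 40*x + 8
∂G₂/∂y = -1
∇·G = 40*x + 7
At (-3, -2): -113.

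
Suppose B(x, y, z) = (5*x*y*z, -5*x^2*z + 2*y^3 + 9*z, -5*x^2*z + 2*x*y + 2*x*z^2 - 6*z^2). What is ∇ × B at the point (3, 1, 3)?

(∇×B)₁ = ∂B₃/∂y − ∂B₂/∂z = 5*x^2 + 2*x - 9
(∇×B)₂ = ∂B₁/∂z − ∂B₃/∂x = 5*x*y + 10*x*z - 2*y - 2*z^2
(∇×B)₃ = ∂B₂/∂x − ∂B₁/∂y = -15*x*z
∇×B = (5*x^2 + 2*x - 9, 5*x*y + 10*x*z - 2*y - 2*z^2, -15*x*z)
At (3, 1, 3): (42, 85, -135).

(42, 85, -135)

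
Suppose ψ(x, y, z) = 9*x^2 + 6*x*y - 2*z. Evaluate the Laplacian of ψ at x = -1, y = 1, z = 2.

18

∂²ψ/∂x² = 18
∂²ψ/∂y² = 0
∂²ψ/∂z² = 0
∇²ψ = 18
At (-1, 1, 2): 18.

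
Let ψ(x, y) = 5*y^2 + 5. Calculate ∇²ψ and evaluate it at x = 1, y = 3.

∂²ψ/∂x² = 0
∂²ψ/∂y² = 10
∇²ψ = 10
At (1, 3): 10.

10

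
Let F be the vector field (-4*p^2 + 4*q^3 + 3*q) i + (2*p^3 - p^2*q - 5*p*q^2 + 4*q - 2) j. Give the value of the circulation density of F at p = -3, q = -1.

28

∂F₂/∂p = 6*p^2 - 2*p*q - 5*q^2
∂F₁/∂q = 12*q^2 + 3
Scalar curl = 6*p^2 - 2*p*q - 17*q^2 - 3
At (-3, -1): 28.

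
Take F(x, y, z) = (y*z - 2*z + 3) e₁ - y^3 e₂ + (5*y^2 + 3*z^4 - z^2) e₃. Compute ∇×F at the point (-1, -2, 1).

(∇×F)₁ = ∂F₃/∂y − ∂F₂/∂z = 10*y
(∇×F)₂ = ∂F₁/∂z − ∂F₃/∂x = y - 2
(∇×F)₃ = ∂F₂/∂x − ∂F₁/∂y = -z
∇×F = (10*y, y - 2, -z)
At (-1, -2, 1): (-20, -4, -1).

(-20, -4, -1)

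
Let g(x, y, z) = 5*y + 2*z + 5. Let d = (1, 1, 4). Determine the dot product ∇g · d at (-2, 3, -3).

13

∂g/∂x = 0
∂g/∂y = 5
∂g/∂z = 2
∇g at (-2, 3, -3) = (0, 5, 2)
∇g · d = (0)(1) + (5)(1) + (2)(4) = 13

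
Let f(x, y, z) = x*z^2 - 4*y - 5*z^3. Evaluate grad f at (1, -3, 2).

(4, -4, -56)

∂f/∂x = z^2
∂f/∂y = -4
∂f/∂z = 2*x*z - 15*z^2
∇f = (z^2, -4, 2*x*z - 15*z^2)
At (1, -3, 2): (4, -4, -56).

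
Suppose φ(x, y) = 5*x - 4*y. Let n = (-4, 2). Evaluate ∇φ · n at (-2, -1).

-28

∂φ/∂x = 5
∂φ/∂y = -4
∇φ at (-2, -1) = (5, -4)
∇φ · n = (5)(-4) + (-4)(2) = -28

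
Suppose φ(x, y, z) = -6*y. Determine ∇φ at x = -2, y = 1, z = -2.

(0, -6, 0)

∂φ/∂x = 0
∂φ/∂y = -6
∂φ/∂z = 0
∇φ = (0, -6, 0)
At (-2, 1, -2): (0, -6, 0).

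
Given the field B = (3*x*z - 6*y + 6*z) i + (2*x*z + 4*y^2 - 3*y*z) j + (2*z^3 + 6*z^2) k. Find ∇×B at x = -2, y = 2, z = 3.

(10, 0, 12)

(∇×B)₁ = ∂B₃/∂y − ∂B₂/∂z = -2*x + 3*y
(∇×B)₂ = ∂B₁/∂z − ∂B₃/∂x = 3*x + 6
(∇×B)₃ = ∂B₂/∂x − ∂B₁/∂y = 2*z + 6
∇×B = (-2*x + 3*y, 3*x + 6, 2*z + 6)
At (-2, 2, 3): (10, 0, 12).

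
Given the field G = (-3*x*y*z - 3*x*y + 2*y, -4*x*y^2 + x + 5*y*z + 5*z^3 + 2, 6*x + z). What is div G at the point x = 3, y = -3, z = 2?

110

∂G₁/∂x = -3*y*z - 3*y
∂G₂/∂y = -8*x*y + 5*z
∂G₃/∂z = 1
∇·G = -8*x*y - 3*y*z - 3*y + 5*z + 1
At (3, -3, 2): 110.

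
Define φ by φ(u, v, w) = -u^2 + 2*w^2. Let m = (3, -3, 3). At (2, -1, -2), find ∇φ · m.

-36

∂φ/∂u = -2*u
∂φ/∂v = 0
∂φ/∂w = 4*w
∇φ at (2, -1, -2) = (-4, 0, -8)
∇φ · m = (-4)(3) + (0)(-3) + (-8)(3) = -36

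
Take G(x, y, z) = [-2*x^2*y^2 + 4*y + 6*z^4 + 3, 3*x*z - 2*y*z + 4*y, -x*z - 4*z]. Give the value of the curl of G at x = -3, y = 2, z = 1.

(∇×G)₁ = ∂G₃/∂y − ∂G₂/∂z = -3*x + 2*y
(∇×G)₂ = ∂G₁/∂z − ∂G₃/∂x = 24*z^3 + z
(∇×G)₃ = ∂G₂/∂x − ∂G₁/∂y = 4*x^2*y + 3*z - 4
∇×G = (-3*x + 2*y, 24*z^3 + z, 4*x^2*y + 3*z - 4)
At (-3, 2, 1): (13, 25, 71).

(13, 25, 71)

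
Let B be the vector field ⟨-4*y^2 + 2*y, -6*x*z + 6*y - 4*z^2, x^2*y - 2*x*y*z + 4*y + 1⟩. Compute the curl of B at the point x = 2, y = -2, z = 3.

(32, -4, -36)

(∇×B)₁ = ∂B₃/∂y − ∂B₂/∂z = x^2 - 2*x*z + 6*x + 8*z + 4
(∇×B)₂ = ∂B₁/∂z − ∂B₃/∂x = -2*x*y + 2*y*z
(∇×B)₃ = ∂B₂/∂x − ∂B₁/∂y = 8*y - 6*z - 2
∇×B = (x^2 - 2*x*z + 6*x + 8*z + 4, -2*x*y + 2*y*z, 8*y - 6*z - 2)
At (2, -2, 3): (32, -4, -36).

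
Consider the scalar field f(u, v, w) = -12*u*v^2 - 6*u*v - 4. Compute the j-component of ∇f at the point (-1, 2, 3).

54

(∇f)_2 = ∂f/∂v = -24*u*v - 6*u
At (-1, 2, 3): 54.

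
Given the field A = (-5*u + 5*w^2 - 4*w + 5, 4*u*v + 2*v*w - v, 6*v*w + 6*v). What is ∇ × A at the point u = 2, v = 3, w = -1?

(∇×A)₁ = ∂A₃/∂v − ∂A₂/∂w = -2*v + 6*w + 6
(∇×A)₂ = ∂A₁/∂w − ∂A₃/∂u = 10*w - 4
(∇×A)₃ = ∂A₂/∂u − ∂A₁/∂v = 4*v
∇×A = (-2*v + 6*w + 6, 10*w - 4, 4*v)
At (2, 3, -1): (-6, -14, 12).

(-6, -14, 12)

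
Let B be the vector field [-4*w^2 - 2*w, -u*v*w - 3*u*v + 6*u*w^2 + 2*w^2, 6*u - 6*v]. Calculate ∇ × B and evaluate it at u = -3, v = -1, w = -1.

(∇×B)₁ = ∂B₃/∂v − ∂B₂/∂w = u*v - 12*u*w - 4*w - 6
(∇×B)₂ = ∂B₁/∂w − ∂B₃/∂u = -8*w - 8
(∇×B)₃ = ∂B₂/∂u − ∂B₁/∂v = -v*w - 3*v + 6*w^2
∇×B = (u*v - 12*u*w - 4*w - 6, -8*w - 8, -v*w - 3*v + 6*w^2)
At (-3, -1, -1): (-35, 0, 8).

(-35, 0, 8)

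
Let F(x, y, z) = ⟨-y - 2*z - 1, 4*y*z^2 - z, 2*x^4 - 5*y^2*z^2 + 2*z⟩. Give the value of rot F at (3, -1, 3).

(115, -218, 1)

(∇×F)₁ = ∂F₃/∂y − ∂F₂/∂z = -10*y*z^2 - 8*y*z + 1
(∇×F)₂ = ∂F₁/∂z − ∂F₃/∂x = -8*x^3 - 2
(∇×F)₃ = ∂F₂/∂x − ∂F₁/∂y = 1
∇×F = (-10*y*z^2 - 8*y*z + 1, -8*x^3 - 2, 1)
At (3, -1, 3): (115, -218, 1).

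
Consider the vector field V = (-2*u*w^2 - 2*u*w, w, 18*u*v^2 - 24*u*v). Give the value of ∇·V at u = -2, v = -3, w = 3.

∂V₁/∂u = -2*w^2 - 2*w
∂V₂/∂v = 0
∂V₃/∂w = 0
∇·V = -2*w^2 - 2*w
At (-2, -3, 3): -24.

-24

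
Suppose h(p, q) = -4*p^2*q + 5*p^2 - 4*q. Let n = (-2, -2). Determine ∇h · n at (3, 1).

∂h/∂p = -8*p*q + 10*p
∂h/∂q = -4*p^2 - 4
∇h at (3, 1) = (6, -40)
∇h · n = (6)(-2) + (-40)(-2) = 68

68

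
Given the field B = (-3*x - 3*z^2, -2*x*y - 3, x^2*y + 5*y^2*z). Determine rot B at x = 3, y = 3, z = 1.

(39, -24, -6)

(∇×B)₁ = ∂B₃/∂y − ∂B₂/∂z = x^2 + 10*y*z
(∇×B)₂ = ∂B₁/∂z − ∂B₃/∂x = -2*x*y - 6*z
(∇×B)₃ = ∂B₂/∂x − ∂B₁/∂y = -2*y
∇×B = (x^2 + 10*y*z, -2*x*y - 6*z, -2*y)
At (3, 3, 1): (39, -24, -6).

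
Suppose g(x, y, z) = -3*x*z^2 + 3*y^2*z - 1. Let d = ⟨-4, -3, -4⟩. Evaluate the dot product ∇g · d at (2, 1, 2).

96

∂g/∂x = -3*z^2
∂g/∂y = 6*y*z
∂g/∂z = -6*x*z + 3*y^2
∇g at (2, 1, 2) = (-12, 12, -21)
∇g · d = (-12)(-4) + (12)(-3) + (-21)(-4) = 96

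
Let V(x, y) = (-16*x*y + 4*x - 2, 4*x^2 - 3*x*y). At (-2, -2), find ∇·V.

∂V₁/∂x = -16*y + 4
∂V₂/∂y = -3*x
∇·V = -3*x - 16*y + 4
At (-2, -2): 42.

42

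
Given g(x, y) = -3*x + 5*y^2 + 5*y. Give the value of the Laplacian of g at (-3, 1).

∂²g/∂x² = 0
∂²g/∂y² = 10
∇²g = 10
At (-3, 1): 10.

10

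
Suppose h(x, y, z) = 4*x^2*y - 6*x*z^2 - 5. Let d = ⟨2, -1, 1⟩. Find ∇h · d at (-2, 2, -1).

-116

∂h/∂x = 8*x*y - 6*z^2
∂h/∂y = 4*x^2
∂h/∂z = -12*x*z
∇h at (-2, 2, -1) = (-38, 16, -24)
∇h · d = (-38)(2) + (16)(-1) + (-24)(1) = -116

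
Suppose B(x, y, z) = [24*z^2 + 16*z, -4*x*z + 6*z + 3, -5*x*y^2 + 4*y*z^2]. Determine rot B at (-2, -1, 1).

(∇×B)₁ = ∂B₃/∂y − ∂B₂/∂z = -10*x*y + 4*x + 4*z^2 - 6
(∇×B)₂ = ∂B₁/∂z − ∂B₃/∂x = 5*y^2 + 48*z + 16
(∇×B)₃ = ∂B₂/∂x − ∂B₁/∂y = -4*z
∇×B = (-10*x*y + 4*x + 4*z^2 - 6, 5*y^2 + 48*z + 16, -4*z)
At (-2, -1, 1): (-30, 69, -4).

(-30, 69, -4)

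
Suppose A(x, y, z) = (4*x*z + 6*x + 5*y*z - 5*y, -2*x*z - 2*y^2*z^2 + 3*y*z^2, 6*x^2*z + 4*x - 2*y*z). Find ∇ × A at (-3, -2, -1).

(-32, -62, 12)

(∇×A)₁ = ∂A₃/∂y − ∂A₂/∂z = 2*x + 4*y^2*z - 6*y*z - 2*z
(∇×A)₂ = ∂A₁/∂z − ∂A₃/∂x = -12*x*z + 4*x + 5*y - 4
(∇×A)₃ = ∂A₂/∂x − ∂A₁/∂y = -7*z + 5
∇×A = (2*x + 4*y^2*z - 6*y*z - 2*z, -12*x*z + 4*x + 5*y - 4, -7*z + 5)
At (-3, -2, -1): (-32, -62, 12).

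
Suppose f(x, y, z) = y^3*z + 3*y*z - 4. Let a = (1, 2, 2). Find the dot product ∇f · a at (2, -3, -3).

-252

∂f/∂x = 0
∂f/∂y = 3*y^2*z + 3*z
∂f/∂z = y^3 + 3*y
∇f at (2, -3, -3) = (0, -90, -36)
∇f · a = (0)(1) + (-90)(2) + (-36)(2) = -252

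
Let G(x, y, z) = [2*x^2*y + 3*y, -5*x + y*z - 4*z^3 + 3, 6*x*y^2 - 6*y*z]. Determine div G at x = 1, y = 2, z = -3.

-7

∂G₁/∂x = 4*x*y
∂G₂/∂y = z
∂G₃/∂z = -6*y
∇·G = 4*x*y - 6*y + z
At (1, 2, -3): -7.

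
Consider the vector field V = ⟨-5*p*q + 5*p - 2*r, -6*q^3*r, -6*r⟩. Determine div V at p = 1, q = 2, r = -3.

205

∂V₁/∂p = -5*q + 5
∂V₂/∂q = -18*q^2*r
∂V₃/∂r = -6
∇·V = -18*q^2*r - 5*q - 1
At (1, 2, -3): 205.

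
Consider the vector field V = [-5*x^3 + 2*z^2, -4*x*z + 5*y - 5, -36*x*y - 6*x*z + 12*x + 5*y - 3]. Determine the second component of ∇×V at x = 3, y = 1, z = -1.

(∇×V)_2 = ∂V₁/∂z − ∂V₃/∂x
= 4*z − (-36*y - 6*z + 12)
= 36*y + 10*z - 12
At (3, 1, -1): 14.

14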